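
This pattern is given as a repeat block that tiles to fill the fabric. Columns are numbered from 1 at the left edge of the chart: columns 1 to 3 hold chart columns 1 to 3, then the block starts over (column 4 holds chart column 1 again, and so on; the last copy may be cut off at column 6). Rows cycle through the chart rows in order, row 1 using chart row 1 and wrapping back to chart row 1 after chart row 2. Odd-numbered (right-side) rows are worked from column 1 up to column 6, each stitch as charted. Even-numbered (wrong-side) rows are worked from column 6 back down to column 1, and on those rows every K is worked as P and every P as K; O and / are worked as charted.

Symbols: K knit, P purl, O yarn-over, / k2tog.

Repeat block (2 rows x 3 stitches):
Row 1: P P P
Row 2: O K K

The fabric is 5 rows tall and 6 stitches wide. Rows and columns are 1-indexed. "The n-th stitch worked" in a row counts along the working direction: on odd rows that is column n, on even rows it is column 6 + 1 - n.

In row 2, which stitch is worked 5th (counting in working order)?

Result:
P

Derivation:
Row 2 uses chart row ((2-1) mod 2)+1 = 2. Row 2 is even, so WS.
Chart row 2 tiled across columns 1-6: O K K O K K
WS: work from column 6 back to column 1 (reverse the tiled row), swapping K<->P (O and / unchanged).
Row 2 as worked: P P O P P O
Counting 5 along the worked row gives P.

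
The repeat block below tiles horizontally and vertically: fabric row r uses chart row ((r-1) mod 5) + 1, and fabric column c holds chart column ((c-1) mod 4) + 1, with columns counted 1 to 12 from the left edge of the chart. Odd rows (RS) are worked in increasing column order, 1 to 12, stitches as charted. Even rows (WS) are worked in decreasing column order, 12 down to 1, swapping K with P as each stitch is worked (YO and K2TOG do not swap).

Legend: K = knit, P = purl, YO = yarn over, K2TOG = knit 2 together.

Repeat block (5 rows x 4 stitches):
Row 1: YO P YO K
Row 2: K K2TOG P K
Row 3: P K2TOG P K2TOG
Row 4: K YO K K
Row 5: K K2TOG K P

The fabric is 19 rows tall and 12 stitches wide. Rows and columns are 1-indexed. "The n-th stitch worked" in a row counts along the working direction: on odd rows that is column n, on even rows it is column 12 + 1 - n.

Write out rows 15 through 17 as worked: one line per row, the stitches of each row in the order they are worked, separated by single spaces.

== ROWS AS WORKED ==
K K2TOG K P K K2TOG K P K K2TOG K P
P YO K YO P YO K YO P YO K YO
K K2TOG P K K K2TOG P K K K2TOG P K

Derivation:
Row 15: chart row 5, RS - tile across columns 1-12 and work as-is.
Row 16: chart row 1, WS - tiled (columns 1-12): YO P YO K YO P YO K YO P YO K; work from column 12 back to 1 with K<->P swapped.
Row 17: chart row 2, RS - tile across columns 1-12 and work as-is.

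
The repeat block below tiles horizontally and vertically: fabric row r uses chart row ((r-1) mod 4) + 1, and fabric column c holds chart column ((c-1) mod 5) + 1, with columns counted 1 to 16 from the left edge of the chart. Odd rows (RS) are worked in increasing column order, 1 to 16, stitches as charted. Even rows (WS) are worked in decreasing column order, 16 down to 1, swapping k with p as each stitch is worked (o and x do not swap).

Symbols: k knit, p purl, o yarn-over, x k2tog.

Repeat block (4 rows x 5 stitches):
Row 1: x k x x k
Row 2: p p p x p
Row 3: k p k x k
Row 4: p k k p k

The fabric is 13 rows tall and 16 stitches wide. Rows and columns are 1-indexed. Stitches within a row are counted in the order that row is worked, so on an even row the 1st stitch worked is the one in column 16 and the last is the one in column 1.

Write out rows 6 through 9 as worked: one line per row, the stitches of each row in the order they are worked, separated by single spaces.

Result:
k k x k k k k x k k k k x k k k
k p k x k k p k x k k p k x k k
k p k p p k p k p p k p k p p k
x k x x k x k x x k x k x x k x

Derivation:
Row 6: chart row 2, WS - tiled (columns 1-16): p p p x p p p p x p p p p x p p; work from column 16 back to 1 with k<->p swapped.
Row 7: chart row 3, RS - tile across columns 1-16 and work as-is.
Row 8: chart row 4, WS - tiled (columns 1-16): p k k p k p k k p k p k k p k p; work from column 16 back to 1 with k<->p swapped.
Row 9: chart row 1, RS - tile across columns 1-16 and work as-is.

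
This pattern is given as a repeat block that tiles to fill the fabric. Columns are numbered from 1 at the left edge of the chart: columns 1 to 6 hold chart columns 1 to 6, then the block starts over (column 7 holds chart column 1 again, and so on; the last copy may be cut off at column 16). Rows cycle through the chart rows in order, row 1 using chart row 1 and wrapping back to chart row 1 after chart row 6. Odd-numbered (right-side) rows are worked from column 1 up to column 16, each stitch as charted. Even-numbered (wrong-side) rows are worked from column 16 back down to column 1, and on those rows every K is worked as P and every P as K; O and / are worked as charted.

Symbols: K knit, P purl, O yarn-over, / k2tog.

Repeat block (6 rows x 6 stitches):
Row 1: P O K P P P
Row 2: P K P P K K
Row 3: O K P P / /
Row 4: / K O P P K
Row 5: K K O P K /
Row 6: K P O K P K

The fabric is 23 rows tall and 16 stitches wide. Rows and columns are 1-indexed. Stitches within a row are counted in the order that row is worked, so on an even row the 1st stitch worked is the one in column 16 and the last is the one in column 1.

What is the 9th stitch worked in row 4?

For row 4: chart row = ((4-1) mod 6) + 1 = 4; this is a WS (even) row.
Chart row 4 tiled across columns 1-16: / K O P P K / K O P P K / K O P
Wrong side: read the tiled row from column 16 down to 1 and exchange K with P (leave O, /).
Row 4 as worked: K O P / P K K O P / P K K O P /
Counting 9 along the worked row gives P.

== STITCH ==
P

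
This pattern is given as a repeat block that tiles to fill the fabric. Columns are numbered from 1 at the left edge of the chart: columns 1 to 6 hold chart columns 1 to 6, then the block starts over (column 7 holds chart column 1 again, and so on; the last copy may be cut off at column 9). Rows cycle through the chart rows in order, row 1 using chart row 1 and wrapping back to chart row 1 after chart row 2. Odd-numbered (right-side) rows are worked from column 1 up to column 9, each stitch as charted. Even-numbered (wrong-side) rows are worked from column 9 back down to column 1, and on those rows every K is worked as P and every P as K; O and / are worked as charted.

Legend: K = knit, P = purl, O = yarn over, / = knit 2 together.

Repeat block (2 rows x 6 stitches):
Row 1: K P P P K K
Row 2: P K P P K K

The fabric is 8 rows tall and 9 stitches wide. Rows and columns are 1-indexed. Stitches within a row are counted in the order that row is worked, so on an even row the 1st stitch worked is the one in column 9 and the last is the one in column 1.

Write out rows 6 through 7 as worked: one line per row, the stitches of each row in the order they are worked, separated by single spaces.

Row 6: chart row 2, WS - tiled (columns 1-9): P K P P K K P K P; work from column 9 back to 1 with K<->P swapped.
Row 7: chart row 1, RS - tile across columns 1-9 and work as-is.

Rows as worked:
K P K P P K K P K
K P P P K K K P P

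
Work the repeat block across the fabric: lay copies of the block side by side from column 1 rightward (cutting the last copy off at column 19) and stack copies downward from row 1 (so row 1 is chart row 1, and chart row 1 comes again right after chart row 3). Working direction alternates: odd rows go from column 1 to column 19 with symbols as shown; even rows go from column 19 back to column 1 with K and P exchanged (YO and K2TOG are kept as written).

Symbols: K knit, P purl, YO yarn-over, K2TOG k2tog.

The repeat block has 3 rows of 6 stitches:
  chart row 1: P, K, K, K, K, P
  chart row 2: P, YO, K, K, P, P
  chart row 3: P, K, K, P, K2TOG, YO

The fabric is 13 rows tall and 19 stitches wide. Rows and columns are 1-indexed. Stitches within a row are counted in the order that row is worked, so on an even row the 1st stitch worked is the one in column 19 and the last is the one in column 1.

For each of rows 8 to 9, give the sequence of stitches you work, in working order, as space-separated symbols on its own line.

Row 8: chart row 2, WS - tiled (columns 1-19): P YO K K P P P YO K K P P P YO K K P P P; work from column 19 back to 1 with K<->P swapped.
Row 9: chart row 3, RS - tile across columns 1-19 and work as-is.

Rows as worked:
K K K P P YO K K K P P YO K K K P P YO K
P K K P K2TOG YO P K K P K2TOG YO P K K P K2TOG YO P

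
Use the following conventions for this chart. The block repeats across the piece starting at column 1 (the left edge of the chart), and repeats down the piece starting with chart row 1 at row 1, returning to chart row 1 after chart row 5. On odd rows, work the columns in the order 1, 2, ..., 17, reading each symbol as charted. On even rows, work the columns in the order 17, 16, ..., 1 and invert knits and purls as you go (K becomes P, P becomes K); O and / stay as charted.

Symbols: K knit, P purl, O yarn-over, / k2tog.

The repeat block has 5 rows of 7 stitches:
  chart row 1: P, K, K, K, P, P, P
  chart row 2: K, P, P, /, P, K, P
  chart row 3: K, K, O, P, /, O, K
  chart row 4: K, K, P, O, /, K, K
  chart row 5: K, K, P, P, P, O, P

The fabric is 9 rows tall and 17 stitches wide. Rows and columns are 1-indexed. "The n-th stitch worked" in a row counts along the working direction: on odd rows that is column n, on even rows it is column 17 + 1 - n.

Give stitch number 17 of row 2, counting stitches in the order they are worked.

Row 2: (2-1) mod 5 = 1, so use chart row 2. Even row -> WS.
Chart row 2 tiled across columns 1-17: K P P / P K P K P P / P K P K P P
WS: work from column 17 back to column 1 (reverse the tiled row), swapping K<->P (O and / unchanged).
Row 2 as worked: K K P K P K / K K P K P K / K K P
Counting 17 along the worked row gives P.

Result:
P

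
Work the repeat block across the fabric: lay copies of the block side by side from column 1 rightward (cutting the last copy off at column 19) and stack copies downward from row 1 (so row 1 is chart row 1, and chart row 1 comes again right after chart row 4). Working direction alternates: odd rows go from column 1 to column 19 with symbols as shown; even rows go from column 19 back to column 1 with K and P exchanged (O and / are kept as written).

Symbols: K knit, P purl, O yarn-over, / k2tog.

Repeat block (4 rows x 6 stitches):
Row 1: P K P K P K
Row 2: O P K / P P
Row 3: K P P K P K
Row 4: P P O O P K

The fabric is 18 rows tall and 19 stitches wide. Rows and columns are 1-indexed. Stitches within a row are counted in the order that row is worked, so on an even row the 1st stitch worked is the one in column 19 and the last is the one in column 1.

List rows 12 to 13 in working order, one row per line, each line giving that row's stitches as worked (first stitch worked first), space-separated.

Row 12: chart row 4, WS - tiled (columns 1-19): P P O O P K P P O O P K P P O O P K P; work from column 19 back to 1 with K<->P swapped.
Row 13: chart row 1, RS - tile across columns 1-19 and work as-is.

== ROWS AS WORKED ==
K P K O O K K P K O O K K P K O O K K
P K P K P K P K P K P K P K P K P K P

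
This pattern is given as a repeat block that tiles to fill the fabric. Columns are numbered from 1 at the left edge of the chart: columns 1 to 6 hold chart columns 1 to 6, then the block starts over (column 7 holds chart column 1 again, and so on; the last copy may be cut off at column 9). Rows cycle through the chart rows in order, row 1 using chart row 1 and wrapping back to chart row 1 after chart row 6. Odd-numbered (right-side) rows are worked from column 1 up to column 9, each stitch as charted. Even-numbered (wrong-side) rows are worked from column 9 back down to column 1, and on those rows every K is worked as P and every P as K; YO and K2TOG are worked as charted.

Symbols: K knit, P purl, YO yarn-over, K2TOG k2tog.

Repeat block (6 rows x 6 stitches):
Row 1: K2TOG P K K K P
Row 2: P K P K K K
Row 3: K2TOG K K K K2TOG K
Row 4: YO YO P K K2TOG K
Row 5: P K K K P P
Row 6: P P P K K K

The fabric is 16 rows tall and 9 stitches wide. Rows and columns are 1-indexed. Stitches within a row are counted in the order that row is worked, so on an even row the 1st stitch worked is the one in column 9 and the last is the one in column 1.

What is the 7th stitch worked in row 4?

Row 4: (4-1) mod 6 = 3, so use chart row 4. Even row -> WS.
Chart row 4 tiled across columns 1-9: YO YO P K K2TOG K YO YO P
WS: work from column 9 back to column 1 (reverse the tiled row), swapping K<->P (YO and K2TOG unchanged).
Row 4 as worked: K YO YO P K2TOG P K YO YO
Stitch 7 in working order -> K

Result:
K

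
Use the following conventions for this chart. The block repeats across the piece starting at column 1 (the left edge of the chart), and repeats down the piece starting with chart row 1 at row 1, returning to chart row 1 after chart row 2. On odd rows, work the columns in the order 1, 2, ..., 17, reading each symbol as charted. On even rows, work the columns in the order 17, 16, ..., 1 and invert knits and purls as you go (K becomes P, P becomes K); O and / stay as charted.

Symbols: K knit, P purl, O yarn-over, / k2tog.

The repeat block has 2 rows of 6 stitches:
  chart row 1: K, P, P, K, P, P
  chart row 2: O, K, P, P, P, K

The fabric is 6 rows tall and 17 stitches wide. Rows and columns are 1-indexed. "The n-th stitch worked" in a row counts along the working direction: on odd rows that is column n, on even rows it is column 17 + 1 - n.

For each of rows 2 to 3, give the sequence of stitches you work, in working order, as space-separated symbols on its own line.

Row 2: chart row 2, WS - tiled (columns 1-17): O K P P P K O K P P P K O K P P P; work from column 17 back to 1 with K<->P swapped.
Row 3: chart row 1, RS - tile across columns 1-17 and work as-is.

== ROWS AS WORKED ==
K K K P O P K K K P O P K K K P O
K P P K P P K P P K P P K P P K P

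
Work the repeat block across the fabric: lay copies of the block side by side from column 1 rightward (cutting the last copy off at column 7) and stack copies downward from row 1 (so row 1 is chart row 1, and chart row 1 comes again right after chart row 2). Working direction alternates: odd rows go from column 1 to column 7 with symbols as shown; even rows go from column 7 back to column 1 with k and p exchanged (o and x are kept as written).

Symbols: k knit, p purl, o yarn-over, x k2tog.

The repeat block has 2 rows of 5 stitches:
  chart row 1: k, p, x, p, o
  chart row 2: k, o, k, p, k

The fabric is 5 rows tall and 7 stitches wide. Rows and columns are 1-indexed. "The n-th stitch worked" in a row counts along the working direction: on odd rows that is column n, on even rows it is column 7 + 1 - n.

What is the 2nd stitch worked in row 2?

Result:
p

Derivation:
Row 2: (2-1) mod 2 = 1, so use chart row 2. Even row -> WS.
Chart row 2 tiled across columns 1-7: k o k p k k o
Wrong side: read the tiled row from column 7 down to 1 and exchange k with p (leave o, x).
Row 2 as worked: o p p k p o p
Stitch 2 in working order -> p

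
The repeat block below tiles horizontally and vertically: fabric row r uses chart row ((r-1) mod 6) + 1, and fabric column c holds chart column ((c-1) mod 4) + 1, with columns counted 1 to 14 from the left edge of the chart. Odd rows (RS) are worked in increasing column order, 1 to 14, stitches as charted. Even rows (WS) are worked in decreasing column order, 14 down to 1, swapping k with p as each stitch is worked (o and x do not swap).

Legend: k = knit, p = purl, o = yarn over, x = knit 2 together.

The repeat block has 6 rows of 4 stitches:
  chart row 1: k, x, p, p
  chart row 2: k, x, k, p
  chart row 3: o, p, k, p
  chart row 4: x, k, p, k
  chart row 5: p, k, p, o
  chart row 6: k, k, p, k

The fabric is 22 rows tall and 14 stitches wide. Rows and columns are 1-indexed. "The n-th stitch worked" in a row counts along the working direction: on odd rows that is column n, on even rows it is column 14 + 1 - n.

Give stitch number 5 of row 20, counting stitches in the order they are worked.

Row 20 uses chart row ((20-1) mod 6)+1 = 2. Row 20 is even, so WS.
Chart row 2 tiled across columns 1-14: k x k p k x k p k x k p k x
Wrong side: read the tiled row from column 14 down to 1 and exchange k with p (leave o, x).
Row 20 as worked: x p k p x p k p x p k p x p
Stitch 5 in working order -> x

== STITCH ==
x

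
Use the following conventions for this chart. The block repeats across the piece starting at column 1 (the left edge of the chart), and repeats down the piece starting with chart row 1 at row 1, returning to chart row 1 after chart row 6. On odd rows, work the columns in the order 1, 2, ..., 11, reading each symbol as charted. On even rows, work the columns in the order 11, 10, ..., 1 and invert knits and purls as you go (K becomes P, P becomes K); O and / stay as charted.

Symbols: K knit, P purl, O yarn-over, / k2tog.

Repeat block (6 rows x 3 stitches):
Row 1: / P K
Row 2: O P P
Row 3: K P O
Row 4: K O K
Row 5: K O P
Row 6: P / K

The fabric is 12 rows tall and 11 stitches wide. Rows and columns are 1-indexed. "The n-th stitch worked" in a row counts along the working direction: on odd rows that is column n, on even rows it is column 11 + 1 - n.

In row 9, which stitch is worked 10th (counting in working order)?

Row 9: (9-1) mod 6 = 2, so use chart row 3. Odd row -> RS.
Chart row 3 tiled across columns 1-11: K P O K P O K P O K P
Right side: take the tiled row as-is (worked left to right from column 1).
Counting 10 along the worked row gives K.

Result:
K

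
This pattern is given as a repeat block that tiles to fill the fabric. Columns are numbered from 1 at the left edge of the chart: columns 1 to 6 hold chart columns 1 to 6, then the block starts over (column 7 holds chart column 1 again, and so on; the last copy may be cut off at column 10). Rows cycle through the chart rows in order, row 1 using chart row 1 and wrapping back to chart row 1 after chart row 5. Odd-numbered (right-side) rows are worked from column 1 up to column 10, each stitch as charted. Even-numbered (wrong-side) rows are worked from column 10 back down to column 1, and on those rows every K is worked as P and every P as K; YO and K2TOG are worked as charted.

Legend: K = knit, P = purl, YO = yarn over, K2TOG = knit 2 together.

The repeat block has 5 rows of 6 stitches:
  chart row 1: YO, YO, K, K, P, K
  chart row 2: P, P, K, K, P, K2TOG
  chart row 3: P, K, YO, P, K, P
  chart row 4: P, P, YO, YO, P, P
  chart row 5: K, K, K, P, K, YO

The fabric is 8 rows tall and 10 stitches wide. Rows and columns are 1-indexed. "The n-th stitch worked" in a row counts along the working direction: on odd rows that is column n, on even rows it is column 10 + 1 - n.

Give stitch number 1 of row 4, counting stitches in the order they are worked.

Result:
YO

Derivation:
Row 4 uses chart row ((4-1) mod 5)+1 = 4. Row 4 is even, so WS.
Chart row 4 tiled across columns 1-10: P P YO YO P P P P YO YO
WS: work from column 10 back to column 1 (reverse the tiled row), swapping K<->P (YO and K2TOG unchanged).
Row 4 as worked: YO YO K K K K YO YO K K
Stitch 1 in working order -> YO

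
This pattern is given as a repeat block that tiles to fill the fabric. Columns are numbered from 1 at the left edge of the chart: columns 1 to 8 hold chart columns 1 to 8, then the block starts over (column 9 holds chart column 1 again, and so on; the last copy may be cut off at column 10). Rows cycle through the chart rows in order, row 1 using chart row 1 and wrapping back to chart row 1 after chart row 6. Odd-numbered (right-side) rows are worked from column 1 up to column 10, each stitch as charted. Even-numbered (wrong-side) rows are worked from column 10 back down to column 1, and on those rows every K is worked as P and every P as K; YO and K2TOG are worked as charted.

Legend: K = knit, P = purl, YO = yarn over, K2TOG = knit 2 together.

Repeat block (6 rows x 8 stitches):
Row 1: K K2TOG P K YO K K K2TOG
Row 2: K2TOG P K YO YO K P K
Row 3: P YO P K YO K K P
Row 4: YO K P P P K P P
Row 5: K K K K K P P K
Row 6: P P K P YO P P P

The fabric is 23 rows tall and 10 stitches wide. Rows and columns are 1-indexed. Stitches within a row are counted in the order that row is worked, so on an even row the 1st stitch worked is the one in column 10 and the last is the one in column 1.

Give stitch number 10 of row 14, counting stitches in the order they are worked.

Stitch:
K2TOG

Derivation:
For row 14: chart row = ((14-1) mod 6) + 1 = 2; this is a WS (even) row.
Chart row 2 tiled across columns 1-10: K2TOG P K YO YO K P K K2TOG P
WS: work from column 10 back to column 1 (reverse the tiled row), swapping K<->P (YO and K2TOG unchanged).
Row 14 as worked: K K2TOG P K P YO YO P K K2TOG
The 10th stitch worked is K2TOG.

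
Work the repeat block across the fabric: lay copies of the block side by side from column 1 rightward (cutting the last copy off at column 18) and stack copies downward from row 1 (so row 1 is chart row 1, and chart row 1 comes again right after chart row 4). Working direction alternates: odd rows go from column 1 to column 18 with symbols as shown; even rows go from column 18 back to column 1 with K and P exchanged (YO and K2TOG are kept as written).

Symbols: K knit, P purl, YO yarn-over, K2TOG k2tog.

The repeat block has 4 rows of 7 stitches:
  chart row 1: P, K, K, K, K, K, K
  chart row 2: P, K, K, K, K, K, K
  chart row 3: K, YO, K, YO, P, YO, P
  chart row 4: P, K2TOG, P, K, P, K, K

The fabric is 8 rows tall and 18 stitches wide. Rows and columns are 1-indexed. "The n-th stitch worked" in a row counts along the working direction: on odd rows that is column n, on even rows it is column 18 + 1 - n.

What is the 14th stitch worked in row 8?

Result:
K

Derivation:
Row 8 uses chart row ((8-1) mod 4)+1 = 4. Row 8 is even, so WS.
Chart row 4 tiled across columns 1-18: P K2TOG P K P K K P K2TOG P K P K K P K2TOG P K
Wrong side: read the tiled row from column 18 down to 1 and exchange K with P (leave YO, K2TOG).
Row 8 as worked: P K K2TOG K P P K P K K2TOG K P P K P K K2TOG K
Stitch 14 in working order -> K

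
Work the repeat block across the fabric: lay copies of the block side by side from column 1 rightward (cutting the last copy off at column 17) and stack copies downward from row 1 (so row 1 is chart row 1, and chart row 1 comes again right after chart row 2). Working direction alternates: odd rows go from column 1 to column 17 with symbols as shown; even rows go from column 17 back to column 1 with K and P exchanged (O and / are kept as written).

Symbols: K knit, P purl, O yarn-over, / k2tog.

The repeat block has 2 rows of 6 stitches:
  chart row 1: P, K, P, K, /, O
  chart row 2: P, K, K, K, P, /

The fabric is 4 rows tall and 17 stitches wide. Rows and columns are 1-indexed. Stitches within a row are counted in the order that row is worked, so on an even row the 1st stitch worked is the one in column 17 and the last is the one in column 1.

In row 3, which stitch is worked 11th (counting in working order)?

== STITCH ==
/

Derivation:
Row 3: (3-1) mod 2 = 0, so use chart row 1. Odd row -> RS.
Chart row 1 tiled across columns 1-17: P K P K / O P K P K / O P K P K /
RS row: no reversal, no swap; stitch n worked = column n.
The 11th stitch worked is /.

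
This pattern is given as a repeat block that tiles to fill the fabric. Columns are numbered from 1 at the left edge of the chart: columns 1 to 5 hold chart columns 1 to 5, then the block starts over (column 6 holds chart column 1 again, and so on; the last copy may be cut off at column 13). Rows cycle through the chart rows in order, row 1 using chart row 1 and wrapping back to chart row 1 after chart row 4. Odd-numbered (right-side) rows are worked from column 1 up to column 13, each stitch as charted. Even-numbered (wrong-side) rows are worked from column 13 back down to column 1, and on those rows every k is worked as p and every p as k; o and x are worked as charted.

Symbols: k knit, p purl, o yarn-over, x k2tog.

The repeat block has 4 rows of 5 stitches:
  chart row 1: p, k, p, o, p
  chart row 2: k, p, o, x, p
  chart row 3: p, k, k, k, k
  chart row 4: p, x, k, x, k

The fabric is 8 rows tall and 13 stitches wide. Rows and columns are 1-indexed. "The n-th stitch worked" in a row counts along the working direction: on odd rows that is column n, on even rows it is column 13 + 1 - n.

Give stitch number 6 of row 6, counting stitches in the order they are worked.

== STITCH ==
o

Derivation:
Row 6: (6-1) mod 4 = 1, so use chart row 2. Even row -> WS.
Chart row 2 tiled across columns 1-13: k p o x p k p o x p k p o
Wrong side: read the tiled row from column 13 down to 1 and exchange k with p (leave o, x).
Row 6 as worked: o k p k x o k p k x o k p
Counting 6 along the worked row gives o.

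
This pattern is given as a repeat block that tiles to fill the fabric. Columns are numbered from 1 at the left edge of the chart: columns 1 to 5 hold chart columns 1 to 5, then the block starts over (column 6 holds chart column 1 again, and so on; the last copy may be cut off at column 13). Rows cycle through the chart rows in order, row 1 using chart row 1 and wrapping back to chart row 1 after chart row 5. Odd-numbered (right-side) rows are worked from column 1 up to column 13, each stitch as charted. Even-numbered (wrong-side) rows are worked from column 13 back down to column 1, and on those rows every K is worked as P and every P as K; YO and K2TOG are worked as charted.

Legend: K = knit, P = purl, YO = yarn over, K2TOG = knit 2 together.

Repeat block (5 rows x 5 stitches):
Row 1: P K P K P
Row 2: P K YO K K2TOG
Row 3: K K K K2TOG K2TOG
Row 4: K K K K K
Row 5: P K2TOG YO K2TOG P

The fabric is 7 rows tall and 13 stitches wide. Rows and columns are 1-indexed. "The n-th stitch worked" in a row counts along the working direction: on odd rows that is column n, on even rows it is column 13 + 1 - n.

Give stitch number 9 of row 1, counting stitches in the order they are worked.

For row 1: chart row = ((1-1) mod 5) + 1 = 1; this is a RS (odd) row.
Chart row 1 tiled across columns 1-13: P K P K P P K P K P P K P
RS: work column 1 to column 13, symbols as charted — the tiled row is the row as worked.
Stitch 9 in working order -> K

== STITCH ==
K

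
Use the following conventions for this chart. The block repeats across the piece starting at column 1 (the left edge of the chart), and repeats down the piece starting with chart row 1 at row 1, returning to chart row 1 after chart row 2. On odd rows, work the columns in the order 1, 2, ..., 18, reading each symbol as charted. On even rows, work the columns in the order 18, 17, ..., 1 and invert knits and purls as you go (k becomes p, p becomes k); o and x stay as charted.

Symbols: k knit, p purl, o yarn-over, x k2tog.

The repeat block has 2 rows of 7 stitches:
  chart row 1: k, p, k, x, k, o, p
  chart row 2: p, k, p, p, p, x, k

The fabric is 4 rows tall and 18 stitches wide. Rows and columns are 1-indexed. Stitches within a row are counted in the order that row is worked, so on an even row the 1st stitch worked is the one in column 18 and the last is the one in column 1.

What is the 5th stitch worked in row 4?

Row 4: (4-1) mod 2 = 1, so use chart row 2. Even row -> WS.
Chart row 2 tiled across columns 1-18: p k p p p x k p k p p p x k p k p p
Wrong side: read the tiled row from column 18 down to 1 and exchange k with p (leave o, x).
Row 4 as worked: k k p k p x k k k p k p x k k k p k
The 5th stitch worked is p.

Stitch:
p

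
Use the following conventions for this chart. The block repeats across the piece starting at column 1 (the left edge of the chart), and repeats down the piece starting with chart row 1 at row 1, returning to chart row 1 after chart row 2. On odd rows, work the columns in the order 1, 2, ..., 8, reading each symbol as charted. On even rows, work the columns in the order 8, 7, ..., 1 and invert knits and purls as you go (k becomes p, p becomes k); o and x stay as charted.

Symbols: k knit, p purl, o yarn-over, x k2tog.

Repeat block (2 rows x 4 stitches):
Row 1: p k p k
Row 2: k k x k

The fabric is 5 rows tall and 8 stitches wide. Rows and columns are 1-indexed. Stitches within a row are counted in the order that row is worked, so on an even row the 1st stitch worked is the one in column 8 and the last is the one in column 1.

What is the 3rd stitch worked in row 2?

For row 2: chart row = ((2-1) mod 2) + 1 = 2; this is a WS (even) row.
Chart row 2 tiled across columns 1-8: k k x k k k x k
WS: work from column 8 back to column 1 (reverse the tiled row), swapping k<->p (o and x unchanged).
Row 2 as worked: p x p p p x p p
Stitch 3 in working order -> p

Stitch:
p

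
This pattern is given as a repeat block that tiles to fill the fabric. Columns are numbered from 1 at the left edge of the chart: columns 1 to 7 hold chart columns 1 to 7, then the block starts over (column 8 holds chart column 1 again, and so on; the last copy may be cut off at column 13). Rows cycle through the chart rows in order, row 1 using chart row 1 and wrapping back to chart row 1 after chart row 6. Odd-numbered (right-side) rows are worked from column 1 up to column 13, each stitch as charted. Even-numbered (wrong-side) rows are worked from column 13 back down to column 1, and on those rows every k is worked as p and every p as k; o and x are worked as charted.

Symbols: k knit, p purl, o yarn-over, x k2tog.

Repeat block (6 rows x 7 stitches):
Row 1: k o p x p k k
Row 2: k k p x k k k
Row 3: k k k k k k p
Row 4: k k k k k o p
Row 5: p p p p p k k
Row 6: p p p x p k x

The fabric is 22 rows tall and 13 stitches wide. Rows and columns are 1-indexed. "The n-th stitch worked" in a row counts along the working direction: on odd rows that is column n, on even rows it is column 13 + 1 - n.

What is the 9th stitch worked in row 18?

Row 18 uses chart row ((18-1) mod 6)+1 = 6. Row 18 is even, so WS.
Chart row 6 tiled across columns 1-13: p p p x p k x p p p x p k
Wrong side: read the tiled row from column 13 down to 1 and exchange k with p (leave o, x).
Row 18 as worked: p k x k k k x p k x k k k
Counting 9 along the worked row gives k.

Result:
k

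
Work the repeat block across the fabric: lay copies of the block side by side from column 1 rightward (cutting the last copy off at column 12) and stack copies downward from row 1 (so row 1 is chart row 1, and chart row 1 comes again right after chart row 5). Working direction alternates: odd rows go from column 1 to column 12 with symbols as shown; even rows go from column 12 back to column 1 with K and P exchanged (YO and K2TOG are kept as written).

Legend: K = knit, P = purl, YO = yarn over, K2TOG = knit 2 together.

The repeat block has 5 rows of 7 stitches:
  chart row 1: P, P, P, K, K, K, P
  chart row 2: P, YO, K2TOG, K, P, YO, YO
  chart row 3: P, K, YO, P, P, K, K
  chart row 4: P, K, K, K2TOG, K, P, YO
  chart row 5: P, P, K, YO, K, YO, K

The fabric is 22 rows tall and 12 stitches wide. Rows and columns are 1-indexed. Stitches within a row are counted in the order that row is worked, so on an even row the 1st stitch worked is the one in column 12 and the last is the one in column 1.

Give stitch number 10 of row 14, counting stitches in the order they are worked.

Row 14 uses chart row ((14-1) mod 5)+1 = 4. Row 14 is even, so WS.
Chart row 4 tiled across columns 1-12: P K K K2TOG K P YO P K K K2TOG K
WS row: flip the tiled sequence (start at column 12) and apply K<->P; YO and K2TOG stay.
Row 14 as worked: P K2TOG P P K YO K P K2TOG P P K
Stitch 10 in working order -> P

Result:
P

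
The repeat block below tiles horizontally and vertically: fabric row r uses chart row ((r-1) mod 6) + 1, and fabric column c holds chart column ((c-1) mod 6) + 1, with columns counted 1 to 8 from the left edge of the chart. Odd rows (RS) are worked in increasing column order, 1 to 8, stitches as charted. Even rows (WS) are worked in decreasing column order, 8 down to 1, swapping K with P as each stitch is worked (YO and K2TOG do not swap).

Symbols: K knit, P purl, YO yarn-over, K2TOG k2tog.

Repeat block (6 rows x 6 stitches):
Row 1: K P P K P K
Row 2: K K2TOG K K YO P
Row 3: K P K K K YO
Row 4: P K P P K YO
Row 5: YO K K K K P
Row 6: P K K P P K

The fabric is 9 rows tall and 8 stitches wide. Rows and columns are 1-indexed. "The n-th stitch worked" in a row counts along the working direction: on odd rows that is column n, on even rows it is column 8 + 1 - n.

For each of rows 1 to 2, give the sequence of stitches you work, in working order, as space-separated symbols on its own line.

Row 1: chart row 1, RS - tile across columns 1-8 and work as-is.
Row 2: chart row 2, WS - tiled (columns 1-8): K K2TOG K K YO P K K2TOG; work from column 8 back to 1 with K<->P swapped.

== ROWS AS WORKED ==
K P P K P K K P
K2TOG P K YO P P K2TOG P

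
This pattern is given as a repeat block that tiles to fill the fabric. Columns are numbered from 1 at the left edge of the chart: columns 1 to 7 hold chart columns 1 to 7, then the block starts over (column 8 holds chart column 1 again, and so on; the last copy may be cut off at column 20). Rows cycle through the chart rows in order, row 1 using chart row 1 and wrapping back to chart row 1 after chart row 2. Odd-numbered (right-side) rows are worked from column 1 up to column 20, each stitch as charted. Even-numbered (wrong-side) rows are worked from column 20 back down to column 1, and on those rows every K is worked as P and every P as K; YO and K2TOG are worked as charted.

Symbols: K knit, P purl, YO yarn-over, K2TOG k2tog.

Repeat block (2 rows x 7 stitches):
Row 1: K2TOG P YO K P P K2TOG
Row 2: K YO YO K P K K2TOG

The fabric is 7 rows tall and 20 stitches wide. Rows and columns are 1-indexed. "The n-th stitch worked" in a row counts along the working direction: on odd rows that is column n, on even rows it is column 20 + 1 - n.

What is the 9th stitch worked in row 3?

Stitch:
P

Derivation:
For row 3: chart row = ((3-1) mod 2) + 1 = 1; this is a RS (odd) row.
Chart row 1 tiled across columns 1-20: K2TOG P YO K P P K2TOG K2TOG P YO K P P K2TOG K2TOG P YO K P P
Right side: take the tiled row as-is (worked left to right from column 1).
Stitch 9 in working order -> P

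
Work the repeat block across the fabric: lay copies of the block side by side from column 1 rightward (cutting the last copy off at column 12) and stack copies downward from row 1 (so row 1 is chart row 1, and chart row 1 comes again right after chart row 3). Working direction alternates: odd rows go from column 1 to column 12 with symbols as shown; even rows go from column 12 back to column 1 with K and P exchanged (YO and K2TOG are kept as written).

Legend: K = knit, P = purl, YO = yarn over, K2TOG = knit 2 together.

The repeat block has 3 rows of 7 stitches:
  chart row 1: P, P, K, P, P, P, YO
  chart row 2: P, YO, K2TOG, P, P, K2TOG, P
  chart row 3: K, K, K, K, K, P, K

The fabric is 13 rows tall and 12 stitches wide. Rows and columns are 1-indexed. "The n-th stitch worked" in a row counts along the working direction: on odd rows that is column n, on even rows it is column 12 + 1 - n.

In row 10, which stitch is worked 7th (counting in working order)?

Result:
K

Derivation:
For row 10: chart row = ((10-1) mod 3) + 1 = 1; this is a WS (even) row.
Chart row 1 tiled across columns 1-12: P P K P P P YO P P K P P
WS: work from column 12 back to column 1 (reverse the tiled row), swapping K<->P (YO and K2TOG unchanged).
Row 10 as worked: K K P K K YO K K K P K K
Stitch 7 in working order -> K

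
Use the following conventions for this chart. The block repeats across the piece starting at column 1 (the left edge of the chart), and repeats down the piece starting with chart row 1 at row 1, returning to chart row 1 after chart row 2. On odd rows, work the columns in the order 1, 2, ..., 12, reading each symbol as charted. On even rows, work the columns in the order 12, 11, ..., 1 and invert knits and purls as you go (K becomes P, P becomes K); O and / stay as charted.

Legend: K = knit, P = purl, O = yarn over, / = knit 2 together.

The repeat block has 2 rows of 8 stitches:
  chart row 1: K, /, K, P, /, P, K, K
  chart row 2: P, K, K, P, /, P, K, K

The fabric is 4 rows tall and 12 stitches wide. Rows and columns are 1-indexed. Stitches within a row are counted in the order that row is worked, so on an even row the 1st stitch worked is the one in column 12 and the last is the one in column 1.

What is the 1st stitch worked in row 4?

Result:
K

Derivation:
Row 4 uses chart row ((4-1) mod 2)+1 = 2. Row 4 is even, so WS.
Chart row 2 tiled across columns 1-12: P K K P / P K K P K K P
WS: work from column 12 back to column 1 (reverse the tiled row), swapping K<->P (O and / unchanged).
Row 4 as worked: K P P K P P K / K P P K
Stitch 1 in working order -> K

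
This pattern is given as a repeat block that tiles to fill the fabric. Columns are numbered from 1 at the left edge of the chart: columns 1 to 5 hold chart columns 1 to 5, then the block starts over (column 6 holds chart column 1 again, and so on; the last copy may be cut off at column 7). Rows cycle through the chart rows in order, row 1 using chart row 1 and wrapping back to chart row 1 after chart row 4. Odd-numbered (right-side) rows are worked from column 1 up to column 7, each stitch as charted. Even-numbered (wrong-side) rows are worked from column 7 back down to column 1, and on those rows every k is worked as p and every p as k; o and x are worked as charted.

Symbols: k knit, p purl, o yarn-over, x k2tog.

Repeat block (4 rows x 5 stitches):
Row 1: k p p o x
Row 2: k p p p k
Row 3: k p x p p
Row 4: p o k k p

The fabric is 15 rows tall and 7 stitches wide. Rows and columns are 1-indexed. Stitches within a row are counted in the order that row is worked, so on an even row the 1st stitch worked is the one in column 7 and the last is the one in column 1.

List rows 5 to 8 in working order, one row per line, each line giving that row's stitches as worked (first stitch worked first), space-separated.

Row 5: chart row 1, RS - tile across columns 1-7 and work as-is.
Row 6: chart row 2, WS - tiled (columns 1-7): k p p p k k p; work from column 7 back to 1 with k<->p swapped.
Row 7: chart row 3, RS - tile across columns 1-7 and work as-is.
Row 8: chart row 4, WS - tiled (columns 1-7): p o k k p p o; work from column 7 back to 1 with k<->p swapped.

== ROWS AS WORKED ==
k p p o x k p
k p p k k k p
k p x p p k p
o k k p p o k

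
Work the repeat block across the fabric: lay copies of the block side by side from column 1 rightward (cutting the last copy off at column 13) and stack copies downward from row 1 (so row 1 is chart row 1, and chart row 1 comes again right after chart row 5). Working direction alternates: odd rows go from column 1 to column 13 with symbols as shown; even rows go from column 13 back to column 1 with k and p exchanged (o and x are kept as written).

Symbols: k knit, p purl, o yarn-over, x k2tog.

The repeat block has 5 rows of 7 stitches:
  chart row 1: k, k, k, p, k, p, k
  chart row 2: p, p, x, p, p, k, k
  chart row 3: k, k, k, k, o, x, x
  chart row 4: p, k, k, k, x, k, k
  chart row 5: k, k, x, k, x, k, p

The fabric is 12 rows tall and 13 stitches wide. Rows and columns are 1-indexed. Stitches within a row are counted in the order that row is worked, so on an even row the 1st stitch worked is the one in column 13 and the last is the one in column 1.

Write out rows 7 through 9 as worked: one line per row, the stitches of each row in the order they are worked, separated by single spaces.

Result:
p p x p p k k p p x p p k
x o p p p p x x o p p p p
p k k k x k k p k k k x k

Derivation:
Row 7: chart row 2, RS - tile across columns 1-13 and work as-is.
Row 8: chart row 3, WS - tiled (columns 1-13): k k k k o x x k k k k o x; work from column 13 back to 1 with k<->p swapped.
Row 9: chart row 4, RS - tile across columns 1-13 and work as-is.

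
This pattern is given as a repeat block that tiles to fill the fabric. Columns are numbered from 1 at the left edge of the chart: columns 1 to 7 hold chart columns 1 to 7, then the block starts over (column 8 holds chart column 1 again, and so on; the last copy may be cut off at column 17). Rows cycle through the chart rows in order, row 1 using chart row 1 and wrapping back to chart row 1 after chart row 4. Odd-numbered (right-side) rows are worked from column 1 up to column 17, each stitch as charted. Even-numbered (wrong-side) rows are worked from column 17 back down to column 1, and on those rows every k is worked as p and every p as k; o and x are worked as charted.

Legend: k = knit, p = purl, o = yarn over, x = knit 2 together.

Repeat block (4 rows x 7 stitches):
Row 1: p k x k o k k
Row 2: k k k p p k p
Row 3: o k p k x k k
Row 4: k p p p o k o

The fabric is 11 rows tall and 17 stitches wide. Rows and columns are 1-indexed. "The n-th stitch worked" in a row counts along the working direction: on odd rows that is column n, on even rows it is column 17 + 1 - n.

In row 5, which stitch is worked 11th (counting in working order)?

Row 5: (5-1) mod 4 = 0, so use chart row 1. Odd row -> RS.
Chart row 1 tiled across columns 1-17: p k x k o k k p k x k o k k p k x
RS: work column 1 to column 17, symbols as charted — the tiled row is the row as worked.
The 11th stitch worked is k.

== STITCH ==
k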